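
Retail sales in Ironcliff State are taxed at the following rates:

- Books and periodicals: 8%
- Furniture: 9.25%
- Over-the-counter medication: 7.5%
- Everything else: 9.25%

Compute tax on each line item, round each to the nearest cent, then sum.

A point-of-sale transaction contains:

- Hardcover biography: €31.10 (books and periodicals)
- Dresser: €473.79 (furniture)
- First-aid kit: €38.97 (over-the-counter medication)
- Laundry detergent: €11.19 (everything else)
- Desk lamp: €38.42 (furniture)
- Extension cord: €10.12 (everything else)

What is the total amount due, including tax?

Hardcover biography €31.10: books and periodicals → 8% → €2.49
Dresser €473.79: furniture → 9.25% → €43.83
First-aid kit €38.97: over-the-counter medication → 7.5% → €2.92
Laundry detergent €11.19: everything else → 9.25% → €1.04
Desk lamp €38.42: furniture → 9.25% → €3.55
Extension cord €10.12: everything else → 9.25% → €0.94
Subtotal = €603.59; tax = €54.77; total due = €658.36

€658.36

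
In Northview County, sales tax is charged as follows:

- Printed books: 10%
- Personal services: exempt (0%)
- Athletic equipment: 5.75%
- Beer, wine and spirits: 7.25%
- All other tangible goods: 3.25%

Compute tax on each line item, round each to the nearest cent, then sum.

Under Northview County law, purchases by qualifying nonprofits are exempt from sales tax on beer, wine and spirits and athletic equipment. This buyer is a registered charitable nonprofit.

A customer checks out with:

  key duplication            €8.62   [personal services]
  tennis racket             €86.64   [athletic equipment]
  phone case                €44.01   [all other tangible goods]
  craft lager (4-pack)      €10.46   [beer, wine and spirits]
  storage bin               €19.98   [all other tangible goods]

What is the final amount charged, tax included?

€171.79

Key duplication €8.62: personal services → 0% → €0.00
Tennis racket €86.64: athletic equipment, buyer-exempt → 0% → €0.00
Phone case €44.01: all other tangible goods → 3.25% → €1.43
Craft lager (4-pack) €10.46: beer, wine and spirits, buyer-exempt → 0% → €0.00
Storage bin €19.98: all other tangible goods → 3.25% → €0.65
Subtotal = €169.71; tax = €2.08; total due = €171.79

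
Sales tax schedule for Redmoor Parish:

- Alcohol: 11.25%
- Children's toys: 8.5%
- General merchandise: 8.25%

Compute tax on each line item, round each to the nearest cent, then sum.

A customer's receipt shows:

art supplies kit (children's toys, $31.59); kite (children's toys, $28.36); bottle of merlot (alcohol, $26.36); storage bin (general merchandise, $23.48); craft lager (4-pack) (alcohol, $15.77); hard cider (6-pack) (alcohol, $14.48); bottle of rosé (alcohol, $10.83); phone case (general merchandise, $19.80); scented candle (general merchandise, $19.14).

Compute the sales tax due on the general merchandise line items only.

$5.15

Storage bin $23.48: general merchandise → 8.25% → $1.94
Phone case $19.80: general merchandise → 8.25% → $1.63
Scented candle $19.14: general merchandise → 8.25% → $1.58
Tax on general merchandise = $1.94 + $1.63 + $1.58 = $5.15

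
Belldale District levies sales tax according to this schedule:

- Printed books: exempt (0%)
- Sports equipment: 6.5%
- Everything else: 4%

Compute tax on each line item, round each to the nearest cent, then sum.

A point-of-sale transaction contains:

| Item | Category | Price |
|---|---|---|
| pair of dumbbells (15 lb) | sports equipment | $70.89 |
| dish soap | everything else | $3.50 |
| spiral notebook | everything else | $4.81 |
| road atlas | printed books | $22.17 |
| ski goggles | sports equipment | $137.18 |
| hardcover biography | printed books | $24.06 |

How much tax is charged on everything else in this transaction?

$0.33

Dish soap $3.50: everything else → 4% → $0.14
Spiral notebook $4.81: everything else → 4% → $0.19
Tax on everything else = $0.14 + $0.19 = $0.33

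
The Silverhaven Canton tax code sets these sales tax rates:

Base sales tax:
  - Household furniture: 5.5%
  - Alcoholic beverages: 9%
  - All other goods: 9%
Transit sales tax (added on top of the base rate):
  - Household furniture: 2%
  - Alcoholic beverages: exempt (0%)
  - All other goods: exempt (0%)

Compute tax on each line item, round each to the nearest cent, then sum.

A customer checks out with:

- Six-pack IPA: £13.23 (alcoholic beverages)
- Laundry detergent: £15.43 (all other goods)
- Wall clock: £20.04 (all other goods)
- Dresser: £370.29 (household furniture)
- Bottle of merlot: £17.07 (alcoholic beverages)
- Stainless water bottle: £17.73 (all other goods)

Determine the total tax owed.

£35.29

Six-pack IPA £13.23: alcoholic beverages → 9% + 0% transit = 9% → £1.19
Laundry detergent £15.43: all other goods → 9% + 0% transit = 9% → £1.39
Wall clock £20.04: all other goods → 9% + 0% transit = 9% → £1.80
Dresser £370.29: household furniture → 5.5% + 2% transit = 7.5% → £27.77
Bottle of merlot £17.07: alcoholic beverages → 9% + 0% transit = 9% → £1.54
Stainless water bottle £17.73: all other goods → 9% + 0% transit = 9% → £1.60
Total tax = £1.19 + £1.39 + £1.80 + £27.77 + £1.54 + £1.60 = £35.29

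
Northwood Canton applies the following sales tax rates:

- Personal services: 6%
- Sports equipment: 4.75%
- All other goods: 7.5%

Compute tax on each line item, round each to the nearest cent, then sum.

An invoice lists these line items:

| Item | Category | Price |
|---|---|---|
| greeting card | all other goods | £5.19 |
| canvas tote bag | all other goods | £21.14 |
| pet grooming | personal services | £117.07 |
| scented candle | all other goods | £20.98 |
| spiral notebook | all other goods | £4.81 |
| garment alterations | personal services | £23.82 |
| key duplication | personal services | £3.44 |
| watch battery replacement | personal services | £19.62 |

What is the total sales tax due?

£13.75

Greeting card £5.19: all other goods → 7.5% → £0.39
Canvas tote bag £21.14: all other goods → 7.5% → £1.59
Pet grooming £117.07: personal services → 6% → £7.02
Scented candle £20.98: all other goods → 7.5% → £1.57
Spiral notebook £4.81: all other goods → 7.5% → £0.36
Garment alterations £23.82: personal services → 6% → £1.43
Key duplication £3.44: personal services → 6% → £0.21
Watch battery replacement £19.62: personal services → 6% → £1.18
Total tax = £0.39 + £1.59 + £7.02 + £1.57 + £0.36 + £1.43 + £0.21 + £1.18 = £13.75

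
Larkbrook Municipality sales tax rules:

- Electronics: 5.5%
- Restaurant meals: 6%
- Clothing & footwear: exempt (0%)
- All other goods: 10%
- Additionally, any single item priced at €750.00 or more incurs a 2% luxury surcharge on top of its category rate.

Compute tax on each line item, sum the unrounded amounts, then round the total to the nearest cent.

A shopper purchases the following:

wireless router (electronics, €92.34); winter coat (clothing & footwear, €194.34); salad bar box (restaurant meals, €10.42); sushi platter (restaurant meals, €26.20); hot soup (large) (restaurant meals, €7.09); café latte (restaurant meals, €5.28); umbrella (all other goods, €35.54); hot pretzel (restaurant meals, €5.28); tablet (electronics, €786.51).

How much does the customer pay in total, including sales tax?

Wireless router €92.34: electronics → 5.5% → €5.0787
Winter coat €194.34: clothing & footwear → 0% → €0.00
Salad bar box €10.42: restaurant meals → 6% → €0.6252
Sushi platter €26.20: restaurant meals → 6% → €1.572
Hot soup (large) €7.09: restaurant meals → 6% → €0.4254
Café latte €5.28: restaurant meals → 6% → €0.3168
Umbrella €35.54: all other goods → 10% → €3.554
Hot pretzel €5.28: restaurant meals → 6% → €0.3168
Tablet €786.51: electronics → 5.5% + 2% surcharge = 7.5% → €58.98825
Subtotal = €1163.00; unrounded tax = €70.87715 → €70.88; total due = €1233.88

€1233.88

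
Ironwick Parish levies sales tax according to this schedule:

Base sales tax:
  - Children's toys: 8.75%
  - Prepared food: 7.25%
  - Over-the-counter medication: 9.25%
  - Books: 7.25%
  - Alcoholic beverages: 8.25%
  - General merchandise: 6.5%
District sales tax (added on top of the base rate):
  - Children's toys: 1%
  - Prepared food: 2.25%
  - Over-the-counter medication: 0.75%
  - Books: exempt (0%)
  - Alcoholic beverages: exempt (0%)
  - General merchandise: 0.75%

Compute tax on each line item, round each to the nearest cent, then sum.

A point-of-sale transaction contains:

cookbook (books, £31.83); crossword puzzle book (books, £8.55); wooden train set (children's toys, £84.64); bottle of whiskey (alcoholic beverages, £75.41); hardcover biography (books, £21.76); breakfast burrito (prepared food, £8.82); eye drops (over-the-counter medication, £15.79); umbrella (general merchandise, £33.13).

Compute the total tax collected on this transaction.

Cookbook £31.83: books → 7.25% + 0% district = 7.25% → £2.31
Crossword puzzle book £8.55: books → 7.25% + 0% district = 7.25% → £0.62
Wooden train set £84.64: children's toys → 8.75% + 1% district = 9.75% → £8.25
Bottle of whiskey £75.41: alcoholic beverages → 8.25% + 0% district = 8.25% → £6.22
Hardcover biography £21.76: books → 7.25% + 0% district = 7.25% → £1.58
Breakfast burrito £8.82: prepared food → 7.25% + 2.25% district = 9.5% → £0.84
Eye drops £15.79: over-the-counter medication → 9.25% + 0.75% district = 10% → £1.58
Umbrella £33.13: general merchandise → 6.5% + 0.75% district = 7.25% → £2.40
Total tax = £2.31 + £0.62 + £8.25 + £6.22 + £1.58 + £0.84 + £1.58 + £2.40 = £23.80

£23.80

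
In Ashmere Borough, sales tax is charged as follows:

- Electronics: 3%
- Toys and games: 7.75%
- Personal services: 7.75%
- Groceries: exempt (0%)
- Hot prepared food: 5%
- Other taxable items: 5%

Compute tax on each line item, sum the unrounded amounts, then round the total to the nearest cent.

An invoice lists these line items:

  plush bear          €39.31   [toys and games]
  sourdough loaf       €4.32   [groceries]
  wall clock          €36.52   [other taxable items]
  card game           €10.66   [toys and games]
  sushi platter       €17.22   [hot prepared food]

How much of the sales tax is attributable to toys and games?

Plush bear €39.31: toys and games → 7.75% → €3.046525
Card game €10.66: toys and games → 7.75% → €0.82615
Tax on toys and games: unrounded sum = €3.872675 → €3.87

€3.87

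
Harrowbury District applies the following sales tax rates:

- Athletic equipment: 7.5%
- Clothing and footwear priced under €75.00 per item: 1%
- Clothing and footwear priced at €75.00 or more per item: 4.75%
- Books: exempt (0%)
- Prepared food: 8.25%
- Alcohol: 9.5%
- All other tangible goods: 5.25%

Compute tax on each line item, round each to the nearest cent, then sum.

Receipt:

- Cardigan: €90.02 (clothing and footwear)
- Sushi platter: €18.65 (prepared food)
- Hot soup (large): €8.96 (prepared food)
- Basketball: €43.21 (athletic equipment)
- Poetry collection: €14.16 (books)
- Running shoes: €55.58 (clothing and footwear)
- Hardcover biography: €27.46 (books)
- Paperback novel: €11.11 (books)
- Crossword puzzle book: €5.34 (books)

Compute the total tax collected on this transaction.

€10.36

Cardigan €90.02: clothing and footwear, €75.00 or more → 4.75% → €4.28
Sushi platter €18.65: prepared food → 8.25% → €1.54
Hot soup (large) €8.96: prepared food → 8.25% → €0.74
Basketball €43.21: athletic equipment → 7.5% → €3.24
Poetry collection €14.16: books → 0% → €0.00
Running shoes €55.58: clothing and footwear, under €75.00 → 1% → €0.56
Hardcover biography €27.46: books → 0% → €0.00
Paperback novel €11.11: books → 0% → €0.00
Crossword puzzle book €5.34: books → 0% → €0.00
Total tax = €4.28 + €1.54 + €0.74 + €3.24 + €0.56 = €10.36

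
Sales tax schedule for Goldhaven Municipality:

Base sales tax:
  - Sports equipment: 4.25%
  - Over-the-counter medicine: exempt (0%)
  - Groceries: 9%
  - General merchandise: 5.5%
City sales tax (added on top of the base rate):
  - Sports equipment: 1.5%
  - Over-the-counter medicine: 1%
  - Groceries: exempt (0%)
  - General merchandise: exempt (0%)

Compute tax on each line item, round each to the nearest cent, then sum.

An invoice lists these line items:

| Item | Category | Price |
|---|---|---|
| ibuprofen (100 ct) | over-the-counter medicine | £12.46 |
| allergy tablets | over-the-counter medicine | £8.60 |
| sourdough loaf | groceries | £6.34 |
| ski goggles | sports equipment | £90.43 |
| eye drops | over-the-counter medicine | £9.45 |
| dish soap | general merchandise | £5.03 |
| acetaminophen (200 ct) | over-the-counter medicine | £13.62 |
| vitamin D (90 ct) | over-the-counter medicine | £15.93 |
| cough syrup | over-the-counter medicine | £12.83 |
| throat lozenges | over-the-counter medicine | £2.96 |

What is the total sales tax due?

£6.81

Ibuprofen (100 ct) £12.46: over-the-counter medicine → 0% + 1% city = 1% → £0.12
Allergy tablets £8.60: over-the-counter medicine → 0% + 1% city = 1% → £0.09
Sourdough loaf £6.34: groceries → 9% + 0% city = 9% → £0.57
Ski goggles £90.43: sports equipment → 4.25% + 1.5% city = 5.75% → £5.20
Eye drops £9.45: over-the-counter medicine → 0% + 1% city = 1% → £0.09
Dish soap £5.03: general merchandise → 5.5% + 0% city = 5.5% → £0.28
Acetaminophen (200 ct) £13.62: over-the-counter medicine → 0% + 1% city = 1% → £0.14
Vitamin D (90 ct) £15.93: over-the-counter medicine → 0% + 1% city = 1% → £0.16
Cough syrup £12.83: over-the-counter medicine → 0% + 1% city = 1% → £0.13
Throat lozenges £2.96: over-the-counter medicine → 0% + 1% city = 1% → £0.03
Total tax = £0.12 + £0.09 + £0.57 + £5.20 + £0.09 + £0.28 + £0.14 + £0.16 + £0.13 + £0.03 = £6.81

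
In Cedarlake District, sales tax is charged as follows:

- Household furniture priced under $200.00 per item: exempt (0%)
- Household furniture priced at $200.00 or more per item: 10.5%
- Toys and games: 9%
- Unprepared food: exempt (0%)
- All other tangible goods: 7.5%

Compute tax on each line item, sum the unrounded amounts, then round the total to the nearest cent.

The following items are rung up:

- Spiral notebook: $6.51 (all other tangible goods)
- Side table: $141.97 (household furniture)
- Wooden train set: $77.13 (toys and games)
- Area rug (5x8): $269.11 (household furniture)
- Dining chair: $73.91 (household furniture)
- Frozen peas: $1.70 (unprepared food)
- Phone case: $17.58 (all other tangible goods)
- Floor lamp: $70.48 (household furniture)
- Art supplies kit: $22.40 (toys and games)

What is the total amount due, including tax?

$719.81

Spiral notebook $6.51: all other tangible goods → 7.5% → $0.48825
Side table $141.97: household furniture, under $200.00 → 0% → $0.00
Wooden train set $77.13: toys and games → 9% → $6.9417
Area rug (5x8) $269.11: household furniture, $200.00 or more → 10.5% → $28.25655
Dining chair $73.91: household furniture, under $200.00 → 0% → $0.00
Frozen peas $1.70: unprepared food → 0% → $0.00
Phone case $17.58: all other tangible goods → 7.5% → $1.3185
Floor lamp $70.48: household furniture, under $200.00 → 0% → $0.00
Art supplies kit $22.40: toys and games → 9% → $2.016
Subtotal = $680.79; unrounded tax = $39.021 → $39.02; total due = $719.81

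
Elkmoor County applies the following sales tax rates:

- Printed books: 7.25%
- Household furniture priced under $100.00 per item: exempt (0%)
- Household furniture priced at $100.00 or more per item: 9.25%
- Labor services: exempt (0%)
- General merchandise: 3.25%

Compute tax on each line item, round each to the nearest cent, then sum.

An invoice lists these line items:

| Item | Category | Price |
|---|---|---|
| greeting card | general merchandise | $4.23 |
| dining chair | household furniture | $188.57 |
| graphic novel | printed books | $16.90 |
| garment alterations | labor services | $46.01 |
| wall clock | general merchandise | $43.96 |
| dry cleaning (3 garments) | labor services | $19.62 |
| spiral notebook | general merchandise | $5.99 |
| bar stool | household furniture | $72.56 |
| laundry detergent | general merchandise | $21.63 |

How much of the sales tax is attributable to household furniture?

$17.44

Dining chair $188.57: household furniture, $100.00 or more → 9.25% → $17.44
Bar stool $72.56: household furniture, under $100.00 → 0% → $0.00
Tax on household furniture = $17.44 + $0.00 = $17.44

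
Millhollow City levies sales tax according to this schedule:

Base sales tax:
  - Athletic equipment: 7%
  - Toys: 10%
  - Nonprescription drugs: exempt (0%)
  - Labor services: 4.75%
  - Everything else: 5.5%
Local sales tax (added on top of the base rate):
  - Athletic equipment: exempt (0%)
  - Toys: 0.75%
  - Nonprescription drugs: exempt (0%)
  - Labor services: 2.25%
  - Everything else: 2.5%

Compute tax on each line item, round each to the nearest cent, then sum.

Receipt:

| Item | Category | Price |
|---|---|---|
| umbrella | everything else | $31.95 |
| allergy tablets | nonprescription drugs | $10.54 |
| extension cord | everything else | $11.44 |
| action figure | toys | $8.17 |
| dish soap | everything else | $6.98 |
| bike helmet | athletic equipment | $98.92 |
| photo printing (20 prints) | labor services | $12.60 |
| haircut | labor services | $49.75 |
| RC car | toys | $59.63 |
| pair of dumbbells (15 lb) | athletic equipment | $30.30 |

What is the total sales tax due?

$24.73

Umbrella $31.95: everything else → 5.5% + 2.5% local = 8% → $2.56
Allergy tablets $10.54: nonprescription drugs → 0% + 0% local = 0% → $0.00
Extension cord $11.44: everything else → 5.5% + 2.5% local = 8% → $0.92
Action figure $8.17: toys → 10% + 0.75% local = 10.75% → $0.88
Dish soap $6.98: everything else → 5.5% + 2.5% local = 8% → $0.56
Bike helmet $98.92: athletic equipment → 7% + 0% local = 7% → $6.92
Photo printing (20 prints) $12.60: labor services → 4.75% + 2.25% local = 7% → $0.88
Haircut $49.75: labor services → 4.75% + 2.25% local = 7% → $3.48
RC car $59.63: toys → 10% + 0.75% local = 10.75% → $6.41
Pair of dumbbells (15 lb) $30.30: athletic equipment → 7% + 0% local = 7% → $2.12
Total tax = $2.56 + $0.92 + $0.88 + $0.56 + $6.92 + $0.88 + $3.48 + $6.41 + $2.12 = $24.73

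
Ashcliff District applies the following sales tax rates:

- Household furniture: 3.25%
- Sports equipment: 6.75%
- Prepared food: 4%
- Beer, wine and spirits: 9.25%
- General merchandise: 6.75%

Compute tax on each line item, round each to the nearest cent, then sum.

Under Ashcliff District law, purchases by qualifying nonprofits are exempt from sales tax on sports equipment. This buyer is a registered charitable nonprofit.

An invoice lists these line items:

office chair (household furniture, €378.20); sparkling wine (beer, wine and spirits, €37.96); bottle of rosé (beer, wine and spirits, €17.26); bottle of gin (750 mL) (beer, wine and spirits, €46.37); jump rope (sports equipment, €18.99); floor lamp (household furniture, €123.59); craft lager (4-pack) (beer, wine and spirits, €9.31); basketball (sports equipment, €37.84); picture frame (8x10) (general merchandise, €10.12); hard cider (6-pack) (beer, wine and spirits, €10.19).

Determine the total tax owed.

€28.19

Office chair €378.20: household furniture → 3.25% → €12.29
Sparkling wine €37.96: beer, wine and spirits → 9.25% → €3.51
Bottle of rosé €17.26: beer, wine and spirits → 9.25% → €1.60
Bottle of gin (750 mL) €46.37: beer, wine and spirits → 9.25% → €4.29
Jump rope €18.99: sports equipment, buyer-exempt → 0% → €0.00
Floor lamp €123.59: household furniture → 3.25% → €4.02
Craft lager (4-pack) €9.31: beer, wine and spirits → 9.25% → €0.86
Basketball €37.84: sports equipment, buyer-exempt → 0% → €0.00
Picture frame (8x10) €10.12: general merchandise → 6.75% → €0.68
Hard cider (6-pack) €10.19: beer, wine and spirits → 9.25% → €0.94
Total tax = €12.29 + €3.51 + €1.60 + €4.29 + €4.02 + €0.86 + €0.68 + €0.94 = €28.19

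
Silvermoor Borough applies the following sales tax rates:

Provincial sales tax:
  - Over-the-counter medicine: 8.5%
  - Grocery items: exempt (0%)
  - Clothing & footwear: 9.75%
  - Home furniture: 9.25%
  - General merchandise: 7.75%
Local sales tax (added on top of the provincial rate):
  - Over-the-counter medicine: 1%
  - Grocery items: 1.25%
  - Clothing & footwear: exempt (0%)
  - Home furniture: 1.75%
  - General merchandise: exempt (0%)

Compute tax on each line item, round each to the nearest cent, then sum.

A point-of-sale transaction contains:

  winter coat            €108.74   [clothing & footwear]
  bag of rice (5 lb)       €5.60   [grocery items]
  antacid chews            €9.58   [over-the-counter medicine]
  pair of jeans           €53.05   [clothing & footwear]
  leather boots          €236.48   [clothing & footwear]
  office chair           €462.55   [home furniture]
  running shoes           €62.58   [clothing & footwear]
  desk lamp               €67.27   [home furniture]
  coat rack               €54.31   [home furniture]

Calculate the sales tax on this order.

Winter coat €108.74: clothing & footwear → 9.75% + 0% local = 9.75% → €10.60
Bag of rice (5 lb) €5.60: grocery items → 0% + 1.25% local = 1.25% → €0.07
Antacid chews €9.58: over-the-counter medicine → 8.5% + 1% local = 9.5% → €0.91
Pair of jeans €53.05: clothing & footwear → 9.75% + 0% local = 9.75% → €5.17
Leather boots €236.48: clothing & footwear → 9.75% + 0% local = 9.75% → €23.06
Office chair €462.55: home furniture → 9.25% + 1.75% local = 11% → €50.88
Running shoes €62.58: clothing & footwear → 9.75% + 0% local = 9.75% → €6.10
Desk lamp €67.27: home furniture → 9.25% + 1.75% local = 11% → €7.40
Coat rack €54.31: home furniture → 9.25% + 1.75% local = 11% → €5.97
Total tax = €10.60 + €0.07 + €0.91 + €5.17 + €23.06 + €50.88 + €6.10 + €7.40 + €5.97 = €110.16

€110.16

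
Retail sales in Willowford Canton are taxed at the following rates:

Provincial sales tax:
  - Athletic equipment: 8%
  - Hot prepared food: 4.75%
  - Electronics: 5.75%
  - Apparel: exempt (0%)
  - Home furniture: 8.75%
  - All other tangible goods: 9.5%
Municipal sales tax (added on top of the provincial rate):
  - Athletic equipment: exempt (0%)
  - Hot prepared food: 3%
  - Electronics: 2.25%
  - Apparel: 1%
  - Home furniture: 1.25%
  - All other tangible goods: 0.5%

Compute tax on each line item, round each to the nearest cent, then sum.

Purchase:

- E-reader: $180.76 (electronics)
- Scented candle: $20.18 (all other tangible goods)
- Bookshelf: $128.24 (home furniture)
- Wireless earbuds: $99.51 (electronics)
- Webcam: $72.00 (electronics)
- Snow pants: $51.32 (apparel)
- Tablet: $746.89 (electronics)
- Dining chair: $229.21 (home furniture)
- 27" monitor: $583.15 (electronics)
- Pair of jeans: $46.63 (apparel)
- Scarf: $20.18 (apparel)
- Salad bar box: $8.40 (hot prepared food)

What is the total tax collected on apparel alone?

Snow pants $51.32: apparel → 0% + 1% municipal = 1% → $0.51
Pair of jeans $46.63: apparel → 0% + 1% municipal = 1% → $0.47
Scarf $20.18: apparel → 0% + 1% municipal = 1% → $0.20
Tax on apparel = $0.51 + $0.47 + $0.20 = $1.18

$1.18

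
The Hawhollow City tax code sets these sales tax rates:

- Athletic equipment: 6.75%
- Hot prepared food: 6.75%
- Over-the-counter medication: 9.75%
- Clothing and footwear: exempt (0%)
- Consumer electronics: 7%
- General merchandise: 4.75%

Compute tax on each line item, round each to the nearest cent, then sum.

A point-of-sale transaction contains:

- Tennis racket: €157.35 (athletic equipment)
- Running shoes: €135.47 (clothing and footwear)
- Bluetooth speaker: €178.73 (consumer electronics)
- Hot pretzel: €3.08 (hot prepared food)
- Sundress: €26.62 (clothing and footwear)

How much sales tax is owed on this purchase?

€23.34

Tennis racket €157.35: athletic equipment → 6.75% → €10.62
Running shoes €135.47: clothing and footwear → 0% → €0.00
Bluetooth speaker €178.73: consumer electronics → 7% → €12.51
Hot pretzel €3.08: hot prepared food → 6.75% → €0.21
Sundress €26.62: clothing and footwear → 0% → €0.00
Total tax = €10.62 + €12.51 + €0.21 = €23.34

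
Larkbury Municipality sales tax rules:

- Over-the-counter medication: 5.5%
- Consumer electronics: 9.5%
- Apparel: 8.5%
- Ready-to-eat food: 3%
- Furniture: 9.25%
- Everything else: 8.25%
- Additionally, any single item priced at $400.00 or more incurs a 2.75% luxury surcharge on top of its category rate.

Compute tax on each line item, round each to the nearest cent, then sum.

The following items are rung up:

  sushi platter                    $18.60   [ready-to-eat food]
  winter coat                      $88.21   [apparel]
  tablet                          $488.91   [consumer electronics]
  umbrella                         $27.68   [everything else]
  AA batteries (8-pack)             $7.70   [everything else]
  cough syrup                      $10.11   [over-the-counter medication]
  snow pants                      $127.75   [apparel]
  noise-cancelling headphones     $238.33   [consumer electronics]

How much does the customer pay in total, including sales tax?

$1112.22

Sushi platter $18.60: ready-to-eat food → 3% → $0.56
Winter coat $88.21: apparel → 8.5% → $7.50
Tablet $488.91: consumer electronics → 9.5% + 2.75% surcharge = 12.25% → $59.89
Umbrella $27.68: everything else → 8.25% → $2.28
AA batteries (8-pack) $7.70: everything else → 8.25% → $0.64
Cough syrup $10.11: over-the-counter medication → 5.5% → $0.56
Snow pants $127.75: apparel → 8.5% → $10.86
Noise-cancelling headphones $238.33: consumer electronics → 9.5% → $22.64
Subtotal = $1007.29; tax = $104.93; total due = $1112.22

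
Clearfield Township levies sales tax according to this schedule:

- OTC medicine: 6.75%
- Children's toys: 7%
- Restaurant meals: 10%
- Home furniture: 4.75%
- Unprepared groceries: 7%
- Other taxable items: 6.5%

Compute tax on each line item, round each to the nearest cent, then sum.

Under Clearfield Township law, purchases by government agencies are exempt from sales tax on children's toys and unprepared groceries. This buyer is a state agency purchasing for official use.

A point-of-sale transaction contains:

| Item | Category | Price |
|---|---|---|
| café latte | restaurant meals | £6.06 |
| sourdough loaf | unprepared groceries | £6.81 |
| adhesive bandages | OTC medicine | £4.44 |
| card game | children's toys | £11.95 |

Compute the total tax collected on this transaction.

Café latte £6.06: restaurant meals → 10% → £0.61
Sourdough loaf £6.81: unprepared groceries, buyer-exempt → 0% → £0.00
Adhesive bandages £4.44: OTC medicine → 6.75% → £0.30
Card game £11.95: children's toys, buyer-exempt → 0% → £0.00
Total tax = £0.61 + £0.30 = £0.91

£0.91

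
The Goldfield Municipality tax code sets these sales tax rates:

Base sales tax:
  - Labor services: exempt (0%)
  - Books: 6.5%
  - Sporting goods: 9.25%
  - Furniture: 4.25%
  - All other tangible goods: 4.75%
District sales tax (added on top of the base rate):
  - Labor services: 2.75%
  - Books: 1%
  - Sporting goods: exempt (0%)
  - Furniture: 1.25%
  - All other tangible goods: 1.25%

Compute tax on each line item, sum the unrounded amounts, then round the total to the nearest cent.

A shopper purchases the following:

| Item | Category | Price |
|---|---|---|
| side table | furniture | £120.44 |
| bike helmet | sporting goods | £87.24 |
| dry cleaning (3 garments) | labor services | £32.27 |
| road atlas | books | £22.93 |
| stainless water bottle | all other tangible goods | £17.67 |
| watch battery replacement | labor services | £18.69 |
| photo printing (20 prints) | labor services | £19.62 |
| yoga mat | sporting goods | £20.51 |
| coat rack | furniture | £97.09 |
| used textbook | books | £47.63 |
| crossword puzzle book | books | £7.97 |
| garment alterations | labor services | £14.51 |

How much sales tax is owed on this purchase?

Side table £120.44: furniture → 4.25% + 1.25% district = 5.5% → £6.6242
Bike helmet £87.24: sporting goods → 9.25% + 0% district = 9.25% → £8.0697
Dry cleaning (3 garments) £32.27: labor services → 0% + 2.75% district = 2.75% → £0.887425
Road atlas £22.93: books → 6.5% + 1% district = 7.5% → £1.71975
Stainless water bottle £17.67: all other tangible goods → 4.75% + 1.25% district = 6% → £1.0602
Watch battery replacement £18.69: labor services → 0% + 2.75% district = 2.75% → £0.513975
Photo printing (20 prints) £19.62: labor services → 0% + 2.75% district = 2.75% → £0.53955
Yoga mat £20.51: sporting goods → 9.25% + 0% district = 9.25% → £1.897175
Coat rack £97.09: furniture → 4.25% + 1.25% district = 5.5% → £5.33995
Used textbook £47.63: books → 6.5% + 1% district = 7.5% → £3.57225
Crossword puzzle book £7.97: books → 6.5% + 1% district = 7.5% → £0.59775
Garment alterations £14.51: labor services → 0% + 2.75% district = 2.75% → £0.399025
Unrounded tax sum = £31.22095 → £31.22

£31.22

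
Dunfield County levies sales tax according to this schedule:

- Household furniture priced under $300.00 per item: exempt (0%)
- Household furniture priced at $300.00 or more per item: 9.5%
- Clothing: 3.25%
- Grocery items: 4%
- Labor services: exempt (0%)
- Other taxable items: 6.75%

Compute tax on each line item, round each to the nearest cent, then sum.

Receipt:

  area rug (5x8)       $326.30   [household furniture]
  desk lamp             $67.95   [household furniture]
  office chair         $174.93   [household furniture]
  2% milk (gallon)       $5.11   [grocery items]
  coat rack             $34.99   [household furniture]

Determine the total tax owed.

Area rug (5x8) $326.30: household furniture, $300.00 or more → 9.5% → $31.00
Desk lamp $67.95: household furniture, under $300.00 → 0% → $0.00
Office chair $174.93: household furniture, under $300.00 → 0% → $0.00
2% milk (gallon) $5.11: grocery items → 4% → $0.20
Coat rack $34.99: household furniture, under $300.00 → 0% → $0.00
Total tax = $31.00 + $0.20 = $31.20

$31.20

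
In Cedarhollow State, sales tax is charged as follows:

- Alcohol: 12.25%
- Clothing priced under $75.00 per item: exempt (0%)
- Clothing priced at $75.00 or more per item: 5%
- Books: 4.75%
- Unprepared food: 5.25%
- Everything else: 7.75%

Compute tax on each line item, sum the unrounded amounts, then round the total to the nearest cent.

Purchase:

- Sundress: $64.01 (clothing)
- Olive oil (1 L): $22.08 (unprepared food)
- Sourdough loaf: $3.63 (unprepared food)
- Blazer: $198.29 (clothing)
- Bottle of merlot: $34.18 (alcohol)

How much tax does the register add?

$15.45

Sundress $64.01: clothing, under $75.00 → 0% → $0.00
Olive oil (1 L) $22.08: unprepared food → 5.25% → $1.1592
Sourdough loaf $3.63: unprepared food → 5.25% → $0.190575
Blazer $198.29: clothing, $75.00 or more → 5% → $9.9145
Bottle of merlot $34.18: alcohol → 12.25% → $4.18705
Unrounded tax sum = $15.451325 → $15.45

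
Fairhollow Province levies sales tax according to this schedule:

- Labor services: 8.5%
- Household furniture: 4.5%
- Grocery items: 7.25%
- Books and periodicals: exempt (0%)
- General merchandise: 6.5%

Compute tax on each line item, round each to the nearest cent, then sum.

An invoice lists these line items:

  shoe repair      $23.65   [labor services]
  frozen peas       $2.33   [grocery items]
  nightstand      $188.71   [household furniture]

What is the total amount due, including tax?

$225.36

Shoe repair $23.65: labor services → 8.5% → $2.01
Frozen peas $2.33: grocery items → 7.25% → $0.17
Nightstand $188.71: household furniture → 4.5% → $8.49
Subtotal = $214.69; tax = $10.67; total due = $225.36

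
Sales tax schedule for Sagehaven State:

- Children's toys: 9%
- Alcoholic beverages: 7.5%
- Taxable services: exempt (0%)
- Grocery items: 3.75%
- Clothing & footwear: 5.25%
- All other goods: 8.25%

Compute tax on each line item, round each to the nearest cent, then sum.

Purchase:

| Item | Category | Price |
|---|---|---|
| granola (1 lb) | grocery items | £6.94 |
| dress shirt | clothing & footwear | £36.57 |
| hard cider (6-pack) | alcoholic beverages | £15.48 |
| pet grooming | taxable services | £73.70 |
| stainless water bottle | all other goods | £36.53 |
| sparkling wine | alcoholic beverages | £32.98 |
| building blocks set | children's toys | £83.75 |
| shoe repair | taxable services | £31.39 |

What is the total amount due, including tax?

£333.70

Granola (1 lb) £6.94: grocery items → 3.75% → £0.26
Dress shirt £36.57: clothing & footwear → 5.25% → £1.92
Hard cider (6-pack) £15.48: alcoholic beverages → 7.5% → £1.16
Pet grooming £73.70: taxable services → 0% → £0.00
Stainless water bottle £36.53: all other goods → 8.25% → £3.01
Sparkling wine £32.98: alcoholic beverages → 7.5% → £2.47
Building blocks set £83.75: children's toys → 9% → £7.54
Shoe repair £31.39: taxable services → 0% → £0.00
Subtotal = £317.34; tax = £16.36; total due = £333.70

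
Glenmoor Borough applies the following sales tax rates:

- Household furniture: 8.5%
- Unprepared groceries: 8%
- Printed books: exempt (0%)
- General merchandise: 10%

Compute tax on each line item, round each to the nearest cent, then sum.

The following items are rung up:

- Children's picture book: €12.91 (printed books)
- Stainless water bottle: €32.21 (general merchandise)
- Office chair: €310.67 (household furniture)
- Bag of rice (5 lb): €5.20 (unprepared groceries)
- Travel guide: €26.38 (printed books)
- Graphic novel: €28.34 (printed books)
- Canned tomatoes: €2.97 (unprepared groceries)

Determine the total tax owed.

€30.29

Children's picture book €12.91: printed books → 0% → €0.00
Stainless water bottle €32.21: general merchandise → 10% → €3.22
Office chair €310.67: household furniture → 8.5% → €26.41
Bag of rice (5 lb) €5.20: unprepared groceries → 8% → €0.42
Travel guide €26.38: printed books → 0% → €0.00
Graphic novel €28.34: printed books → 0% → €0.00
Canned tomatoes €2.97: unprepared groceries → 8% → €0.24
Total tax = €3.22 + €26.41 + €0.42 + €0.24 = €30.29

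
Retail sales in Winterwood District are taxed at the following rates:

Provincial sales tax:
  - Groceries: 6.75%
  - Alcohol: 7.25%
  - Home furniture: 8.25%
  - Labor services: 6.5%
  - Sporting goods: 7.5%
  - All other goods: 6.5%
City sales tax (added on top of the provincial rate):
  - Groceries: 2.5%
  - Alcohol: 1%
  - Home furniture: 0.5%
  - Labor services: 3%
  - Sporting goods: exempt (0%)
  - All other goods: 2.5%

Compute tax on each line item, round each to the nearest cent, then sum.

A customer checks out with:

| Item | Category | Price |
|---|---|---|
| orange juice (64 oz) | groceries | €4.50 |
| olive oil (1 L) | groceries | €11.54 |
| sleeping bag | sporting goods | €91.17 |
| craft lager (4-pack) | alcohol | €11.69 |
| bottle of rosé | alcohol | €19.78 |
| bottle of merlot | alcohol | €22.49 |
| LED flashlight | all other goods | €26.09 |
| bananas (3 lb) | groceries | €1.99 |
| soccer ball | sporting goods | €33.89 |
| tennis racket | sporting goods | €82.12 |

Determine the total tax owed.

€24.01

Orange juice (64 oz) €4.50: groceries → 6.75% + 2.5% city = 9.25% → €0.42
Olive oil (1 L) €11.54: groceries → 6.75% + 2.5% city = 9.25% → €1.07
Sleeping bag €91.17: sporting goods → 7.5% + 0% city = 7.5% → €6.84
Craft lager (4-pack) €11.69: alcohol → 7.25% + 1% city = 8.25% → €0.96
Bottle of rosé €19.78: alcohol → 7.25% + 1% city = 8.25% → €1.63
Bottle of merlot €22.49: alcohol → 7.25% + 1% city = 8.25% → €1.86
LED flashlight €26.09: all other goods → 6.5% + 2.5% city = 9% → €2.35
Bananas (3 lb) €1.99: groceries → 6.75% + 2.5% city = 9.25% → €0.18
Soccer ball €33.89: sporting goods → 7.5% + 0% city = 7.5% → €2.54
Tennis racket €82.12: sporting goods → 7.5% + 0% city = 7.5% → €6.16
Total tax = €0.42 + €1.07 + €6.84 + €0.96 + €1.63 + €1.86 + €2.35 + €0.18 + €2.54 + €6.16 = €24.01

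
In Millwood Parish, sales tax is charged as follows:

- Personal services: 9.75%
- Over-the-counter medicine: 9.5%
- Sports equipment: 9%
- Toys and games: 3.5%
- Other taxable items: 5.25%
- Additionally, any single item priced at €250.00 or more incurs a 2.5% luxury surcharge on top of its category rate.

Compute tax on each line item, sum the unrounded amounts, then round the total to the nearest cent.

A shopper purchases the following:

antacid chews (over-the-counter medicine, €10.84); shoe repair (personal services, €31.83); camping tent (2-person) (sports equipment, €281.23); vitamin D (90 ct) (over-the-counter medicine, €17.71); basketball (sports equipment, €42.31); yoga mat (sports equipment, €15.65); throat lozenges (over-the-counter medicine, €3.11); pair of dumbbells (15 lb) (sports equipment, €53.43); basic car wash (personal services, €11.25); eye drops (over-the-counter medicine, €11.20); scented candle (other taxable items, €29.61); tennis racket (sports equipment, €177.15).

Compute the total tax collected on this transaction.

Antacid chews €10.84: over-the-counter medicine → 9.5% → €1.0298
Shoe repair €31.83: personal services → 9.75% → €3.103425
Camping tent (2-person) €281.23: sports equipment → 9% + 2.5% surcharge = 11.5% → €32.34145
Vitamin D (90 ct) €17.71: over-the-counter medicine → 9.5% → €1.68245
Basketball €42.31: sports equipment → 9% → €3.8079
Yoga mat €15.65: sports equipment → 9% → €1.4085
Throat lozenges €3.11: over-the-counter medicine → 9.5% → €0.29545
Pair of dumbbells (15 lb) €53.43: sports equipment → 9% → €4.8087
Basic car wash €11.25: personal services → 9.75% → €1.096875
Eye drops €11.20: over-the-counter medicine → 9.5% → €1.064
Scented candle €29.61: other taxable items → 5.25% → €1.554525
Tennis racket €177.15: sports equipment → 9% → €15.9435
Unrounded tax sum = €68.136575 → €68.14

€68.14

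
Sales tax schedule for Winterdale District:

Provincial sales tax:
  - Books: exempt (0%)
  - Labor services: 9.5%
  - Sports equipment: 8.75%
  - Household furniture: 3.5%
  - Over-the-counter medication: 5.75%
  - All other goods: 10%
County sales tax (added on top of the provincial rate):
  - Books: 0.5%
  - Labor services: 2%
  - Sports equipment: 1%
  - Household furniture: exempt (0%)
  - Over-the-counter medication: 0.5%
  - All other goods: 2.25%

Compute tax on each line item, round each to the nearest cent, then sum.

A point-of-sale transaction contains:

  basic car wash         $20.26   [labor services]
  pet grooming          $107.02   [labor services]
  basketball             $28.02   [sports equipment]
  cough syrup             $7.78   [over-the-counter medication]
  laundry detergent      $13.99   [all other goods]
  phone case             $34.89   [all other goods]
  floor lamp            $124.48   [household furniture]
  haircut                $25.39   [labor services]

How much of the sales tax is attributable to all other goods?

$5.98

Laundry detergent $13.99: all other goods → 10% + 2.25% county = 12.25% → $1.71
Phone case $34.89: all other goods → 10% + 2.25% county = 12.25% → $4.27
Tax on all other goods = $1.71 + $4.27 = $5.98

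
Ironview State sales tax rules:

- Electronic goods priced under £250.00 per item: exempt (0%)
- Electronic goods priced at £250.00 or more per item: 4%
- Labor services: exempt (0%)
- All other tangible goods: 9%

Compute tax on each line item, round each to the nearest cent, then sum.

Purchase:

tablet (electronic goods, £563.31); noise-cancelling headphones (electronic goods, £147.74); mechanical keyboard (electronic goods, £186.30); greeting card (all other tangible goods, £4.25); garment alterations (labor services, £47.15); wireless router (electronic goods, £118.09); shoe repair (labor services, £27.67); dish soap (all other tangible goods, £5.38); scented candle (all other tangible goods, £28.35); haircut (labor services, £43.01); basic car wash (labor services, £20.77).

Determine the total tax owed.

Tablet £563.31: electronic goods, £250.00 or more → 4% → £22.53
Noise-cancelling headphones £147.74: electronic goods, under £250.00 → 0% → £0.00
Mechanical keyboard £186.30: electronic goods, under £250.00 → 0% → £0.00
Greeting card £4.25: all other tangible goods → 9% → £0.38
Garment alterations £47.15: labor services → 0% → £0.00
Wireless router £118.09: electronic goods, under £250.00 → 0% → £0.00
Shoe repair £27.67: labor services → 0% → £0.00
Dish soap £5.38: all other tangible goods → 9% → £0.48
Scented candle £28.35: all other tangible goods → 9% → £2.55
Haircut £43.01: labor services → 0% → £0.00
Basic car wash £20.77: labor services → 0% → £0.00
Total tax = £22.53 + £0.38 + £0.48 + £2.55 = £25.94

£25.94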